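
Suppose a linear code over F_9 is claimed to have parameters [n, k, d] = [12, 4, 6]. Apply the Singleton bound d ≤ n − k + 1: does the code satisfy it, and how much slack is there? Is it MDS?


Singleton RHS = n − k + 1 = 9, slack = 3, bound satisfied, not MDS.

Singleton bound: d ≤ n − k + 1.
Here n = 12, k = 4, so n − k + 1 = 9.
Given d = 6, check d ≤ 9: YES.
Slack = (n − k + 1) − d = 3.
The code is NOT MDS (slack = 3 > 0).
Description: the claimed parameters are [12, 4, 6]_9; such a code would be non-MDS.


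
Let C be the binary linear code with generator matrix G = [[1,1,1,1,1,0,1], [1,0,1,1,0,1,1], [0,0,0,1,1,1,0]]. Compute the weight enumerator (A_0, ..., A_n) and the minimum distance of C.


Weight distribution: A_0 = 1, A_2 = 1, A_3 = 2, A_4 = 1, A_5 = 2, A_6 = 1. Minimum distance d = 2.

Enumerate all 2^3 = 8 messages m ∈ F_2^3.
For each, compute codeword c = mG in F_2^7, then tally its weight.
  m = 000 → c = 0000000, weight = 0.
  m = 100 → c = 1111101, weight = 6.
  m = 010 → c = 1011011, weight = 5.
  m = 110 → c = 0100110, weight = 3.
  m = 001 → c = 0001110, weight = 3.
  m = 101 → c = 1110011, weight = 5.
  m = 011 → c = 1010101, weight = 4.
  m = 111 → c = 0101000, weight = 2.
Tally weights:
  weight 0: 1 codewords.
  weight 2: 1 codewords.
  weight 3: 2 codewords.
  weight 4: 1 codewords.
  weight 5: 2 codewords.
  weight 6: 1 codewords.
Minimum distance d = smallest w > 0 with A_w > 0 = 2.
Sanity: Σ A_w = 8 = 2^3 = 8 ✓.


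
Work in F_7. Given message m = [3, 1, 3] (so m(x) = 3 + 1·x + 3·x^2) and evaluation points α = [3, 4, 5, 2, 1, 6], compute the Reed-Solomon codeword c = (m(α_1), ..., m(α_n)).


c = [5, 6, 6, 3, 0, 5]

Message polynomial: m(x) = 3 + 1·x + 3·x^2 (mod 7).
For each evaluation point α_i, compute m(α_i) mod 7:
  α_1 = 3: Horner steps 3 → 3 → 5, so m(3) = 5.
  α_2 = 4: Horner steps 3 → 6 → 6, so m(4) = 6.
  α_3 = 5: Horner steps 3 → 2 → 6, so m(5) = 6.
  α_4 = 2: Horner steps 3 → 0 → 3, so m(2) = 3.
  α_5 = 1: Horner steps 3 → 4 → 0, so m(1) = 0.
  α_6 = 6: Horner steps 3 → 5 → 5, so m(6) = 5.
Codeword c = [5, 6, 6, 3, 0, 5] ∈ F_7^6.


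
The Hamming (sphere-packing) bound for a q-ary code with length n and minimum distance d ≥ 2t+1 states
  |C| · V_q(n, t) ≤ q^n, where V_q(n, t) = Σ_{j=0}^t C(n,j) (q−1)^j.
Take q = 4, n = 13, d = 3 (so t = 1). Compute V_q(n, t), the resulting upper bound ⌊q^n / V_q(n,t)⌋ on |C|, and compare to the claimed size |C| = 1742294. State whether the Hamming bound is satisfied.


V_q(n, t) = 40, q^n = 67108864, Hamming bound = 1677721, |C| = 1742294 > bound (violated).

Step 1: Compute V_q(n, t) = Σ_{j=0}^1 C(n, j) (q−1)^j.
  j = 0: C(13,0)·(3)^0 = 1·1 = 1.
  j = 1: C(13,1)·(3)^1 = 13·3 = 39.
  V_q(n, t) = 1 + 39 = 40.
Step 2: q^n = 4^13 = 67108864.
Step 3: Hamming bound ⌊q^n / V_q(n,t)⌋ = ⌊67108864/40⌋ = 1677721.
Step 4: Compare |C| = 1742294 to 1677721: violated.
The claimed |C| lies above the Hamming bound, so no 4-ary code of length 13 with d ≥ 3 can have 1742294 codewords.


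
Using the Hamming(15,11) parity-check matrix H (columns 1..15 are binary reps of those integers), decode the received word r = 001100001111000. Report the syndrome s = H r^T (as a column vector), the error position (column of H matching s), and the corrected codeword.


s = (0, 0, 1, 1)^T, error position = 3, corrected codeword c = 000100001111000

Compute s = H r^T mod 2 one row at a time:
  s_1 = 0 + 1 + 1 + 1 + 1 + 0 + 0 + 0 = 4 ≡ 0 (mod 2).
  s_2 = 1 + 0 + 0 + 0 + 1 + 0 + 0 + 0 = 2 ≡ 0 (mod 2).
  s_3 = 0 + 1 + 0 + 0 + 1 + 1 + 0 + 0 = 3 ≡ 1 (mod 2).
  s_4 = 0 + 1 + 0 + 0 + 1 + 1 + 0 + 0 = 3 ≡ 1 (mod 2).
s = (0, 0, 1, 1)^T — this equals column 3 of H (binary 0011), so error is at position 3.
Correct: flip bit 3 of r = 001100001111000 to get c = 000100001111000.


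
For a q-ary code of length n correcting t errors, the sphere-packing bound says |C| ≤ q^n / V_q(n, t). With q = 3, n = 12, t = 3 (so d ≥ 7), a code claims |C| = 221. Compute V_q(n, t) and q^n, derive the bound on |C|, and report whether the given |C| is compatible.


V_q(n, t) = 2049, q^n = 531441, Hamming bound = 259, |C| = 221 ≤ bound (satisfied).

Step 1: Compute V_q(n, t) = Σ_{j=0}^3 C(n, j) (q−1)^j.
  j = 0: C(12,0)·(2)^0 = 1·1 = 1.
  j = 1: C(12,1)·(2)^1 = 12·2 = 24.
  j = 2: C(12,2)·(2)^2 = 66·4 = 264.
  j = 3: C(12,3)·(2)^3 = 220·8 = 1760.
  V_q(n, t) = 1 + 24 + 264 + 1760 = 2049.
Step 2: q^n = 3^12 = 531441.
Step 3: Hamming bound ⌊q^n / V_q(n,t)⌋ = ⌊531441/2049⌋ = 259.
Step 4: Compare |C| = 221 to 259: satisfied.
The claimed |C| lies below the Hamming bound.


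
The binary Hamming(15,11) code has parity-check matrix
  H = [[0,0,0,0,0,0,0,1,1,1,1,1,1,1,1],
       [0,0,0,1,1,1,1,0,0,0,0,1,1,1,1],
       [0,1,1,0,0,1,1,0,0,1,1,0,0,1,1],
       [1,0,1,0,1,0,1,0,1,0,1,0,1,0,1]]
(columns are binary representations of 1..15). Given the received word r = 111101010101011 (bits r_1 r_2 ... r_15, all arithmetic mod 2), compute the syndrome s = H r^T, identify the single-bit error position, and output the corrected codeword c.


s = (1, 1, 0, 1)^T, error position = 13, corrected codeword c = 111101010101111

Compute s = H r^T mod 2 one row at a time:
  s_1 = 1 + 0 + 1 + 0 + 1 + 0 + 1 + 1 = 5 ≡ 1 (mod 2).
  s_2 = 1 + 0 + 1 + 0 + 1 + 0 + 1 + 1 = 5 ≡ 1 (mod 2).
  s_3 = 1 + 1 + 1 + 0 + 1 + 0 + 1 + 1 = 6 ≡ 0 (mod 2).
  s_4 = 1 + 1 + 0 + 0 + 0 + 0 + 0 + 1 = 3 ≡ 1 (mod 2).
s = (1, 1, 0, 1)^T — this equals column 13 of H (binary 1101), so error is at position 13.
Correct: flip bit 13 of r = 111101010101011 to get c = 111101010101111.


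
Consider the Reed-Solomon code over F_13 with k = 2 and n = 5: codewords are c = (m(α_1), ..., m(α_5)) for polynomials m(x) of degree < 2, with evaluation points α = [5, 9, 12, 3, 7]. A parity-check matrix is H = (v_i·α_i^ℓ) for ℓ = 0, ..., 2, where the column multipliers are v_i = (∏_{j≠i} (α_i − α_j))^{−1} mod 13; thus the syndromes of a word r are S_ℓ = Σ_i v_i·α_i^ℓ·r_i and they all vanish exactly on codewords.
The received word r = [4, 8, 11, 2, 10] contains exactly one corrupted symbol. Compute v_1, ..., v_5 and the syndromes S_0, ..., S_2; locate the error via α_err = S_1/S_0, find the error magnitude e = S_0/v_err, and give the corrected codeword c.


S = (2, 1, 7), error at position 5, error magnitude e = 4, c = [4, 8, 11, 2, 6].

Step 1: column multipliers v_i = (∏_{j≠i}(α_i − α_j))^{−1} mod 13.
  i = 1 (α = 5): (5−9)(5−12)(5−3)(5−7) = (−4)·(−7)·2·(−2) = −112 ≡ 5, so v_1 = 5^{−1} = 8 (mod 13).
  i = 2 (α = 9): (9−5)(9−12)(9−3)(9−7) = 4·(−3)·6·2 = −144 ≡ 12, so v_2 = 12^{−1} = 12 (mod 13).
  i = 3 (α = 12): (12−5)(12−9)(12−3)(12−7) = 7·3·9·5 = 945 ≡ 9, so v_3 = 9^{−1} = 3 (mod 13).
  i = 4 (α = 3): (3−5)(3−9)(3−12)(3−7) = (−2)·(−6)·(−9)·(−4) = 432 ≡ 3, so v_4 = 3^{−1} = 9 (mod 13).
  i = 5 (α = 7): (7−5)(7−9)(7−12)(7−3) = 2·(−2)·(−5)·4 = 80 ≡ 2, so v_5 = 2^{−1} = 7 (mod 13).
  v = [8, 12, 3, 9, 7].
Step 2: syndromes of r = [4, 8, 11, 2, 10] (all sums mod 13).
  S_0 = Σ v_i r_i = 8·4 + 12·8 + 3·11 + 9·2 + 7·10 = 249 ≡ 2.
  S_1 = Σ v_i α_i r_i = 8·5·4 + 12·9·8 + 3·12·11 + 9·3·2 + 7·7·10 = 1964 ≡ 1.
  α_i^2 mod 13 = [12, 3, 1, 9, 10].
  S_2 = Σ v_i α_i^2 r_i = 8·12·4 + 12·3·8 + 3·1·11 + 9·9·2 + 7·10·10 = 1567 ≡ 7.
  S = (2, 1, 7) ≠ 0, so r is not a codeword (an error is present).
Step 3: locate the error. For a single error e at position i, S_ℓ = v_i·e·α_i^ℓ, so α_err = S_1/S_0.
  S_0^{−1} = 2^{−1} = 7 (mod 13), so α_err = 1·7 = 7 ≡ 7 = α_5. Error position i = 5.
  Consistency check: S_2/S_1 = 7·1 = 7 ≡ 7 = α_err ✓ (single-error assumption holds).
Step 4: error magnitude e = S_0/v_5 = S_0·∏_{j≠5}(α_5 − α_j) = 2·2 = 4 ≡ 4 (mod 13).
Step 5: correct position 5: c_5 = r_5 − e = 10 − 4 ≡ 6 (mod 13). Hence c = [4, 8, 11, 2, 6].
  Check: interpolating c through the α_i gives m(x) = 12 + 1·x (degree < 2) with m(α_i) = c_i for every i, so c is indeed a codeword.


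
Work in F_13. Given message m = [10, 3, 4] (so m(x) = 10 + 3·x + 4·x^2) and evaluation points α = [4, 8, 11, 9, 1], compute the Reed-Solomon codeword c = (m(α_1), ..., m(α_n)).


c = [8, 4, 7, 10, 4]

Message polynomial: m(x) = 10 + 3·x + 4·x^2 (mod 13).
For each evaluation point α_i, compute m(α_i) mod 13:
  α_1 = 4: Horner steps 4 → 6 → 8, so m(4) = 8.
  α_2 = 8: Horner steps 4 → 9 → 4, so m(8) = 4.
  α_3 = 11: Horner steps 4 → 8 → 7, so m(11) = 7.
  α_4 = 9: Horner steps 4 → 0 → 10, so m(9) = 10.
  α_5 = 1: Horner steps 4 → 7 → 4, so m(1) = 4.
Codeword c = [8, 4, 7, 10, 4] ∈ F_13^5.


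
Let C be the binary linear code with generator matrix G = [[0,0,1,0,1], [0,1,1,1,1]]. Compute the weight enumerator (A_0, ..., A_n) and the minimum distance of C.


Weight distribution: A_0 = 1, A_2 = 2, A_4 = 1. Minimum distance d = 2.

Enumerate all 2^2 = 4 messages m ∈ F_2^2.
For each, compute codeword c = mG in F_2^5, then tally its weight.
  m = 00 → c = 00000, weight = 0.
  m = 10 → c = 00101, weight = 2.
  m = 01 → c = 01111, weight = 4.
  m = 11 → c = 01010, weight = 2.
Tally weights:
  weight 0: 1 codewords.
  weight 2: 2 codewords.
  weight 4: 1 codewords.
Minimum distance d = smallest w > 0 with A_w > 0 = 2.
Sanity: Σ A_w = 4 = 2^2 = 4 ✓.


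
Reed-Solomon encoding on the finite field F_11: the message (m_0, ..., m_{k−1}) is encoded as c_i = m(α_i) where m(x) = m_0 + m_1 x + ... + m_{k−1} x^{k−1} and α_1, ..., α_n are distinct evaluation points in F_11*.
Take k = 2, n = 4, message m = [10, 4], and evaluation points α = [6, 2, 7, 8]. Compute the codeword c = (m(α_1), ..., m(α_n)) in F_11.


c = [1, 7, 5, 9]

Message polynomial: m(x) = 10 + 4·x (mod 11).
For each evaluation point α_i, compute m(α_i) mod 11:
  α_1 = 6: Horner steps 4 → 1, so m(6) = 1.
  α_2 = 2: Horner steps 4 → 7, so m(2) = 7.
  α_3 = 7: Horner steps 4 → 5, so m(7) = 5.
  α_4 = 8: Horner steps 4 → 9, so m(8) = 9.
Codeword c = [1, 7, 5, 9] ∈ F_11^4.


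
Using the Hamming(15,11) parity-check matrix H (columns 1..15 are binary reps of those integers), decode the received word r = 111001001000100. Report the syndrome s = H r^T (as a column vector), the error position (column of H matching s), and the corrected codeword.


s = (0, 0, 1, 0)^T, error position = 2, corrected codeword c = 101001001000100

Compute s = H r^T mod 2 one row at a time:
  s_1 = 0 + 1 + 0 + 0 + 0 + 1 + 0 + 0 = 2 ≡ 0 (mod 2).
  s_2 = 0 + 0 + 1 + 0 + 0 + 1 + 0 + 0 = 2 ≡ 0 (mod 2).
  s_3 = 1 + 1 + 1 + 0 + 0 + 0 + 0 + 0 = 3 ≡ 1 (mod 2).
  s_4 = 1 + 1 + 0 + 0 + 1 + 0 + 1 + 0 = 4 ≡ 0 (mod 2).
s = (0, 0, 1, 0)^T — this equals column 2 of H (binary 0010), so error is at position 2.
Correct: flip bit 2 of r = 111001001000100 to get c = 101001001000100.


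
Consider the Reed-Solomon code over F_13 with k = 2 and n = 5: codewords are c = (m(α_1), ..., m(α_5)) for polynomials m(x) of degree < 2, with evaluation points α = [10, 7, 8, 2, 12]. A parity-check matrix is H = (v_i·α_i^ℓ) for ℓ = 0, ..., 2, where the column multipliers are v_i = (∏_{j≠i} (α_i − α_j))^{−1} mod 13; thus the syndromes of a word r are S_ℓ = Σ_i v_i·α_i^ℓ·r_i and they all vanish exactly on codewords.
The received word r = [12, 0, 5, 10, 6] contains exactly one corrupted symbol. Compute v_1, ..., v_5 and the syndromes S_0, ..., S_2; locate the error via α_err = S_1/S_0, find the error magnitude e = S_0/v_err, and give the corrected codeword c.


S = (6, 3, 8), error at position 2, error magnitude e = 5, c = [12, 8, 5, 10, 6].

Step 1: column multipliers v_i = (∏_{j≠i}(α_i − α_j))^{−1} mod 13.
  i = 1 (α = 10): (10−7)(10−8)(10−2)(10−12) = 3·2·8·(−2) = −96 ≡ 8, so v_1 = 8^{−1} = 5 (mod 13).
  i = 2 (α = 7): (7−10)(7−8)(7−2)(7−12) = (−3)·(−1)·5·(−5) = −75 ≡ 3, so v_2 = 3^{−1} = 9 (mod 13).
  i = 3 (α = 8): (8−10)(8−7)(8−2)(8−12) = (−2)·1·6·(−4) = 48 ≡ 9, so v_3 = 9^{−1} = 3 (mod 13).
  i = 4 (α = 2): (2−10)(2−7)(2−8)(2−12) = (−8)·(−5)·(−6)·(−10) = 2400 ≡ 8, so v_4 = 8^{−1} = 5 (mod 13).
  i = 5 (α = 12): (12−10)(12−7)(12−8)(12−2) = 2·5·4·10 = 400 ≡ 10, so v_5 = 10^{−1} = 4 (mod 13).
  v = [5, 9, 3, 5, 4].
Step 2: syndromes of r = [12, 0, 5, 10, 6] (all sums mod 13).
  S_0 = Σ v_i r_i = 5·12 + 9·0 + 3·5 + 5·10 + 4·6 = 149 ≡ 6.
  S_1 = Σ v_i α_i r_i = 5·10·12 + 9·7·0 + 3·8·5 + 5·2·10 + 4·12·6 = 1108 ≡ 3.
  α_i^2 mod 13 = [9, 10, 12, 4, 1].
  S_2 = Σ v_i α_i^2 r_i = 5·9·12 + 9·10·0 + 3·12·5 + 5·4·10 + 4·1·6 = 944 ≡ 8.
  S = (6, 3, 8) ≠ 0, so r is not a codeword (an error is present).
Step 3: locate the error. For a single error e at position i, S_ℓ = v_i·e·α_i^ℓ, so α_err = S_1/S_0.
  S_0^{−1} = 6^{−1} = 11 (mod 13), so α_err = 3·11 = 33 ≡ 7 = α_2. Error position i = 2.
  Consistency check: S_2/S_1 = 8·9 = 72 ≡ 7 = α_err ✓ (single-error assumption holds).
Step 4: error magnitude e = S_0/v_2 = S_0·∏_{j≠2}(α_2 − α_j) = 6·3 = 18 ≡ 5 (mod 13).
Step 5: correct position 2: c_2 = r_2 − e = 0 − 5 ≡ 8 (mod 13). Hence c = [12, 8, 5, 10, 6].
  Check: interpolating c through the α_i gives m(x) = 3 + 10·x (degree < 2) with m(α_i) = c_i for every i, so c is indeed a codeword.


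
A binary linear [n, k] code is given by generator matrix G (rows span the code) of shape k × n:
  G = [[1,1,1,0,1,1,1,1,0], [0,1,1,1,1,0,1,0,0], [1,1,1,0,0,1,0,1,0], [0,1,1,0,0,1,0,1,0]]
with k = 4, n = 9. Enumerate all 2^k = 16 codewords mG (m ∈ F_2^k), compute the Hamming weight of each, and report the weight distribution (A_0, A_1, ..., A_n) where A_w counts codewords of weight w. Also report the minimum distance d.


Weight distribution: A_0 = 1, A_1 = 1, A_2 = 1, A_3 = 3, A_4 = 3, A_5 = 3, A_6 = 3, A_7 = 1. Minimum distance d = 1.

Enumerate all 2^4 = 16 messages m ∈ F_2^4.
For each, compute codeword c = mG in F_2^9, then tally its weight.
  m = 0000 → c = 000000000, weight = 0.
  m = 1000 → c = 111011110, weight = 7.
  m = 0100 → c = 011110100, weight = 5.
  m = 1100 → c = 100101010, weight = 4.
  m = 0010 → c = 111001010, weight = 5.
  m = 1010 → c = 000010100, weight = 2.
  m = 0110 → c = 100111110, weight = 6.
  m = 1110 → c = 011100000, weight = 3.
  m = 0001 → c = 011001010, weight = 4.
  m = 1001 → c = 100010100, weight = 3.
  m = 0101 → c = 000111110, weight = 5.
  m = 1101 → c = 111100000, weight = 4.
  m = 0011 → c = 100000000, weight = 1.
  m = 1011 → c = 011011110, weight = 6.
  m = 0111 → c = 111110100, weight = 6.
  m = 1111 → c = 000101010, weight = 3.
Tally weights:
  weight 0: 1 codewords.
  weight 1: 1 codewords.
  weight 2: 1 codewords.
  weight 3: 3 codewords.
  weight 4: 3 codewords.
  weight 5: 3 codewords.
  weight 6: 3 codewords.
  weight 7: 1 codewords.
Minimum distance d = smallest w > 0 with A_w > 0 = 1.
Sanity: Σ A_w = 16 = 2^4 = 16 ✓.


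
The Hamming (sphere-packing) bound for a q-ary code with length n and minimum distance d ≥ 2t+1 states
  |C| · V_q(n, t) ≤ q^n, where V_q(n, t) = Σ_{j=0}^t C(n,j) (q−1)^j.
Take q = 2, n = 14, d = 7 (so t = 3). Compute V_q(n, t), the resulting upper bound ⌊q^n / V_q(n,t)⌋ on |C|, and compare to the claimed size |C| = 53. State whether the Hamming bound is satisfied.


V_q(n, t) = 470, q^n = 16384, Hamming bound = 34, |C| = 53 > bound (violated).

Step 1: Compute V_q(n, t) = Σ_{j=0}^3 C(n, j) (q−1)^j.
  j = 0: C(14,0)·(1)^0 = 1·1 = 1.
  j = 1: C(14,1)·(1)^1 = 14·1 = 14.
  j = 2: C(14,2)·(1)^2 = 91·1 = 91.
  j = 3: C(14,3)·(1)^3 = 364·1 = 364.
  V_q(n, t) = 1 + 14 + 91 + 364 = 470.
Step 2: q^n = 2^14 = 16384.
Step 3: Hamming bound ⌊q^n / V_q(n,t)⌋ = ⌊16384/470⌋ = 34.
Step 4: Compare |C| = 53 to 34: violated.
The claimed |C| lies above the Hamming bound, so no 2-ary code of length 14 with d ≥ 7 can have 53 codewords.


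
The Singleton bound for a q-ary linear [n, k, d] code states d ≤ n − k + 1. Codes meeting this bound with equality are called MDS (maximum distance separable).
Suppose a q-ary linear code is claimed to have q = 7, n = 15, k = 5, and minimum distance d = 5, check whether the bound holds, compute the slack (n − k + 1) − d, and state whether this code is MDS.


Singleton RHS = n − k + 1 = 11, slack = 6, bound satisfied, not MDS.

Singleton bound: d ≤ n − k + 1.
Here n = 15, k = 5, so n − k + 1 = 11.
Given d = 5, check d ≤ 11: YES.
Slack = (n − k + 1) − d = 6.
The code is NOT MDS (slack = 6 > 0).
Description: the claimed parameters are [15, 5, 5]_7; such a code would be non-MDS.


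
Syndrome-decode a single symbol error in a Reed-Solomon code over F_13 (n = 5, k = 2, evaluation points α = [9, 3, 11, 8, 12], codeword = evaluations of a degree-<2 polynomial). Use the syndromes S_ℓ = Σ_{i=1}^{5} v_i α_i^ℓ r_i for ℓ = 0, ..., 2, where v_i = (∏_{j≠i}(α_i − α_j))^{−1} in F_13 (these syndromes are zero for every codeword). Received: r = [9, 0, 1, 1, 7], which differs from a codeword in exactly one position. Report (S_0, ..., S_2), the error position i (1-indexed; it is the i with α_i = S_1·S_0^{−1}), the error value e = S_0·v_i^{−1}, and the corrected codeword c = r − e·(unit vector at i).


S = (7, 12, 2), error at position 3, error magnitude e = 2, c = [9, 0, 12, 1, 7].

Step 1: column multipliers v_i = (∏_{j≠i}(α_i − α_j))^{−1} mod 13.
  i = 1 (α = 9): (9−3)(9−11)(9−8)(9−12) = 6·(−2)·1·(−3) = 36 ≡ 10, so v_1 = 10^{−1} = 4 (mod 13).
  i = 2 (α = 3): (3−9)(3−11)(3−8)(3−12) = (−6)·(−8)·(−5)·(−9) = 2160 ≡ 2, so v_2 = 2^{−1} = 7 (mod 13).
  i = 3 (α = 11): (11−9)(11−3)(11−8)(11−12) = 2·8·3·(−1) = −48 ≡ 4, so v_3 = 4^{−1} = 10 (mod 13).
  i = 4 (α = 8): (8−9)(8−3)(8−11)(8−12) = (−1)·5·(−3)·(−4) = −60 ≡ 5, so v_4 = 5^{−1} = 8 (mod 13).
  i = 5 (α = 12): (12−9)(12−3)(12−11)(12−8) = 3·9·1·4 = 108 ≡ 4, so v_5 = 4^{−1} = 10 (mod 13).
  v = [4, 7, 10, 8, 10].
Step 2: syndromes of r = [9, 0, 1, 1, 7] (all sums mod 13).
  S_0 = Σ v_i r_i = 4·9 + 7·0 + 10·1 + 8·1 + 10·7 = 124 ≡ 7.
  S_1 = Σ v_i α_i r_i = 4·9·9 + 7·3·0 + 10·11·1 + 8·8·1 + 10·12·7 = 1338 ≡ 12.
  α_i^2 mod 13 = [3, 9, 4, 12, 1].
  S_2 = Σ v_i α_i^2 r_i = 4·3·9 + 7·9·0 + 10·4·1 + 8·12·1 + 10·1·7 = 314 ≡ 2.
  S = (7, 12, 2) ≠ 0, so r is not a codeword (an error is present).
Step 3: locate the error. For a single error e at position i, S_ℓ = v_i·e·α_i^ℓ, so α_err = S_1/S_0.
  S_0^{−1} = 7^{−1} = 2 (mod 13), so α_err = 12·2 = 24 ≡ 11 = α_3. Error position i = 3.
  Consistency check: S_2/S_1 = 2·12 = 24 ≡ 11 = α_err ✓ (single-error assumption holds).
Step 4: error magnitude e = S_0/v_3 = S_0·∏_{j≠3}(α_3 − α_j) = 7·4 = 28 ≡ 2 (mod 13).
Step 5: correct position 3: c_3 = r_3 − e = 1 − 2 ≡ 12 (mod 13). Hence c = [9, 0, 12, 1, 7].
  Check: interpolating c through the α_i gives m(x) = 2 + 8·x (degree < 2) with m(α_i) = c_i for every i, so c is indeed a codeword.


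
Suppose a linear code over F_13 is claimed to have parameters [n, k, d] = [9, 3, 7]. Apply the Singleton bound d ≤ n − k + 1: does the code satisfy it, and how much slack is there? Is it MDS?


Singleton RHS = n − k + 1 = 7, slack = 0, bound satisfied, MDS.

Singleton bound: d ≤ n − k + 1.
Here n = 9, k = 3, so n − k + 1 = 7.
Given d = 7, check d ≤ 7: YES.
Slack = (n − k + 1) − d = 0.
The code is MDS (slack = 0).
Description: the claimed parameters are [9, 3, 7]_13; such a code would be MDS (meets Singleton bound).


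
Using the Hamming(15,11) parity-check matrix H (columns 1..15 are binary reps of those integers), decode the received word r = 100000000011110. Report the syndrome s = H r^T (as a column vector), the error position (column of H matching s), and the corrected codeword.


s = (0, 1, 0, 1)^T, error position = 5, corrected codeword c = 100010000011110

Compute s = H r^T mod 2 one row at a time:
  s_1 = 0 + 0 + 0 + 1 + 1 + 1 + 1 + 0 = 4 ≡ 0 (mod 2).
  s_2 = 0 + 0 + 0 + 0 + 1 + 1 + 1 + 0 = 3 ≡ 1 (mod 2).
  s_3 = 0 + 0 + 0 + 0 + 0 + 1 + 1 + 0 = 2 ≡ 0 (mod 2).
  s_4 = 1 + 0 + 0 + 0 + 0 + 1 + 1 + 0 = 3 ≡ 1 (mod 2).
s = (0, 1, 0, 1)^T — this equals column 5 of H (binary 0101), so error is at position 5.
Correct: flip bit 5 of r = 100000000011110 to get c = 100010000011110.


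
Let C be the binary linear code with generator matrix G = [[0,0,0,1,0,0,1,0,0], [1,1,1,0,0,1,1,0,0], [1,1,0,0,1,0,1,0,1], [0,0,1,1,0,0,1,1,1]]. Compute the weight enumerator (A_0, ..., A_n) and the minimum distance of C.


Weight distribution: A_0 = 1, A_2 = 1, A_3 = 2, A_4 = 1, A_5 = 6, A_6 = 5. Minimum distance d = 2.

Enumerate all 2^4 = 16 messages m ∈ F_2^4.
For each, compute codeword c = mG in F_2^9, then tally its weight.
  m = 0000 → c = 000000000, weight = 0.
  m = 1000 → c = 000100100, weight = 2.
  m = 0100 → c = 111001100, weight = 5.
  m = 1100 → c = 111101000, weight = 5.
  m = 0010 → c = 110010101, weight = 5.
  m = 1010 → c = 110110001, weight = 5.
  m = 0110 → c = 001011001, weight = 4.
  m = 1110 → c = 001111101, weight = 6.
  m = 0001 → c = 001100111, weight = 5.
  m = 1001 → c = 001000011, weight = 3.
  m = 0101 → c = 110101011, weight = 6.
  m = 1101 → c = 110001111, weight = 6.
  m = 0011 → c = 111110010, weight = 6.
  m = 1011 → c = 111010110, weight = 6.
  m = 0111 → c = 000111110, weight = 5.
  m = 1111 → c = 000011010, weight = 3.
Tally weights:
  weight 0: 1 codewords.
  weight 2: 1 codewords.
  weight 3: 2 codewords.
  weight 4: 1 codewords.
  weight 5: 6 codewords.
  weight 6: 5 codewords.
Minimum distance d = smallest w > 0 with A_w > 0 = 2.
Sanity: Σ A_w = 16 = 2^4 = 16 ✓.


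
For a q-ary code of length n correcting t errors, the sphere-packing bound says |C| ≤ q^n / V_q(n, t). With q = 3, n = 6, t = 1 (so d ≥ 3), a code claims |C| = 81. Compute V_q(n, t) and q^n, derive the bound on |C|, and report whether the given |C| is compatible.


V_q(n, t) = 13, q^n = 729, Hamming bound = 56, |C| = 81 > bound (violated).

Step 1: Compute V_q(n, t) = Σ_{j=0}^1 C(n, j) (q−1)^j.
  j = 0: C(6,0)·(2)^0 = 1·1 = 1.
  j = 1: C(6,1)·(2)^1 = 6·2 = 12.
  V_q(n, t) = 1 + 12 = 13.
Step 2: q^n = 3^6 = 729.
Step 3: Hamming bound ⌊q^n / V_q(n,t)⌋ = ⌊729/13⌋ = 56.
Step 4: Compare |C| = 81 to 56: violated.
The claimed |C| lies above the Hamming bound, so no 3-ary code of length 6 with d ≥ 3 can have 81 codewords.


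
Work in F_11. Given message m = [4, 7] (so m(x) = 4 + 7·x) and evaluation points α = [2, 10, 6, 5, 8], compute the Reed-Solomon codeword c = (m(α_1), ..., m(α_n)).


c = [7, 8, 2, 6, 5]

Message polynomial: m(x) = 4 + 7·x (mod 11).
For each evaluation point α_i, compute m(α_i) mod 11:
  α_1 = 2: Horner steps 7 → 7, so m(2) = 7.
  α_2 = 10: Horner steps 7 → 8, so m(10) = 8.
  α_3 = 6: Horner steps 7 → 2, so m(6) = 2.
  α_4 = 5: Horner steps 7 → 6, so m(5) = 6.
  α_5 = 8: Horner steps 7 → 5, so m(8) = 5.
Codeword c = [7, 8, 2, 6, 5] ∈ F_11^5.


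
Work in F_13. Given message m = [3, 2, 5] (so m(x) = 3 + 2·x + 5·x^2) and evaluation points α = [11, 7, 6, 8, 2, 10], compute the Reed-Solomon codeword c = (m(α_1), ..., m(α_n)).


c = [6, 2, 0, 1, 1, 3]

Message polynomial: m(x) = 3 + 2·x + 5·x^2 (mod 13).
For each evaluation point α_i, compute m(α_i) mod 13:
  α_1 = 11: Horner steps 5 → 5 → 6, so m(11) = 6.
  α_2 = 7: Horner steps 5 → 11 → 2, so m(7) = 2.
  α_3 = 6: Horner steps 5 → 6 → 0, so m(6) = 0.
  α_4 = 8: Horner steps 5 → 3 → 1, so m(8) = 1.
  α_5 = 2: Horner steps 5 → 12 → 1, so m(2) = 1.
  α_6 = 10: Horner steps 5 → 0 → 3, so m(10) = 3.
Codeword c = [6, 2, 0, 1, 1, 3] ∈ F_13^6.


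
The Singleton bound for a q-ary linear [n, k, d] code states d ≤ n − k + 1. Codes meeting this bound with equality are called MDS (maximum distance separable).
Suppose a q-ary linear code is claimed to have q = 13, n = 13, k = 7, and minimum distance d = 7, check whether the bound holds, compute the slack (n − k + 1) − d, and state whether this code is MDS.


Singleton RHS = n − k + 1 = 7, slack = 0, bound satisfied, MDS.

Singleton bound: d ≤ n − k + 1.
Here n = 13, k = 7, so n − k + 1 = 7.
Given d = 7, check d ≤ 7: YES.
Slack = (n − k + 1) − d = 0.
The code is MDS (slack = 0).
Description: the claimed parameters are [13, 7, 7]_13; such a code would be MDS (meets Singleton bound).


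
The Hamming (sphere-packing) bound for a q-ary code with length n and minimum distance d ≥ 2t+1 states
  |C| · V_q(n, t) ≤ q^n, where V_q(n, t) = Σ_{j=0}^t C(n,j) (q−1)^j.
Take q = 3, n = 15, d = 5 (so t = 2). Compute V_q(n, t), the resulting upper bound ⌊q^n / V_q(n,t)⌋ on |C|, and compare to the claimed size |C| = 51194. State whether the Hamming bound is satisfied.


V_q(n, t) = 451, q^n = 14348907, Hamming bound = 31815, |C| = 51194 > bound (violated).

Step 1: Compute V_q(n, t) = Σ_{j=0}^2 C(n, j) (q−1)^j.
  j = 0: C(15,0)·(2)^0 = 1·1 = 1.
  j = 1: C(15,1)·(2)^1 = 15·2 = 30.
  j = 2: C(15,2)·(2)^2 = 105·4 = 420.
  V_q(n, t) = 1 + 30 + 420 = 451.
Step 2: q^n = 3^15 = 14348907.
Step 3: Hamming bound ⌊q^n / V_q(n,t)⌋ = ⌊14348907/451⌋ = 31815.
Step 4: Compare |C| = 51194 to 31815: violated.
The claimed |C| lies above the Hamming bound, so no 3-ary code of length 15 with d ≥ 5 can have 51194 codewords.


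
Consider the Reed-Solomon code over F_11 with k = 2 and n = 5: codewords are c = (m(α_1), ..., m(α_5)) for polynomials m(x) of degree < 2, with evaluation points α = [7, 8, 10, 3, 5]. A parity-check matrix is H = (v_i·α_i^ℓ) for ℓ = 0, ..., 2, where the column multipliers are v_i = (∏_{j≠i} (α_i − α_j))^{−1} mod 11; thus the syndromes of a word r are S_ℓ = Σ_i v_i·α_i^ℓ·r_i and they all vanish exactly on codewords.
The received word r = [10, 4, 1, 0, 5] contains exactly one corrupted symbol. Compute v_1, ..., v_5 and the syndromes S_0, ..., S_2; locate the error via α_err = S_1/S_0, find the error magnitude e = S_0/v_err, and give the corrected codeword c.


S = (10, 3, 2), error at position 2, error magnitude e = 8, c = [10, 7, 1, 0, 5].

Step 1: column multipliers v_i = (∏_{j≠i}(α_i − α_j))^{−1} mod 11.
  i = 1 (α = 7): (7−8)(7−10)(7−3)(7−5) = (−1)·(−3)·4·2 = 24 ≡ 2, so v_1 = 2^{−1} = 6 (mod 11).
  i = 2 (α = 8): (8−7)(8−10)(8−3)(8−5) = 1·(−2)·5·3 = −30 ≡ 3, so v_2 = 3^{−1} = 4 (mod 11).
  i = 3 (α = 10): (10−7)(10−8)(10−3)(10−5) = 3·2·7·5 = 210 ≡ 1, so v_3 = 1^{−1} = 1 (mod 11).
  i = 4 (α = 3): (3−7)(3−8)(3−10)(3−5) = (−4)·(−5)·(−7)·(−2) = 280 ≡ 5, so v_4 = 5^{−1} = 9 (mod 11).
  i = 5 (α = 5): (5−7)(5−8)(5−10)(5−3) = (−2)·(−3)·(−5)·2 = −60 ≡ 6, so v_5 = 6^{−1} = 2 (mod 11).
  v = [6, 4, 1, 9, 2].
Step 2: syndromes of r = [10, 4, 1, 0, 5] (all sums mod 11).
  S_0 = Σ v_i r_i = 6·10 + 4·4 + 1·1 + 9·0 + 2·5 = 87 ≡ 10.
  S_1 = Σ v_i α_i r_i = 6·7·10 + 4·8·4 + 1·10·1 + 9·3·0 + 2·5·5 = 608 ≡ 3.
  α_i^2 mod 11 = [5, 9, 1, 9, 3].
  S_2 = Σ v_i α_i^2 r_i = 6·5·10 + 4·9·4 + 1·1·1 + 9·9·0 + 2·3·5 = 475 ≡ 2.
  S = (10, 3, 2) ≠ 0, so r is not a codeword (an error is present).
Step 3: locate the error. For a single error e at position i, S_ℓ = v_i·e·α_i^ℓ, so α_err = S_1/S_0.
  S_0^{−1} = 10^{−1} = 10 (mod 11), so α_err = 3·10 = 30 ≡ 8 = α_2. Error position i = 2.
  Consistency check: S_2/S_1 = 2·4 = 8 ≡ 8 = α_err ✓ (single-error assumption holds).
Step 4: error magnitude e = S_0/v_2 = S_0·∏_{j≠2}(α_2 − α_j) = 10·3 = 30 ≡ 8 (mod 11).
Step 5: correct position 2: c_2 = r_2 − e = 4 − 8 ≡ 7 (mod 11). Hence c = [10, 7, 1, 0, 5].
  Check: interpolating c through the α_i gives m(x) = 9 + 8·x (degree < 2) with m(α_i) = c_i for every i, so c is indeed a codeword.


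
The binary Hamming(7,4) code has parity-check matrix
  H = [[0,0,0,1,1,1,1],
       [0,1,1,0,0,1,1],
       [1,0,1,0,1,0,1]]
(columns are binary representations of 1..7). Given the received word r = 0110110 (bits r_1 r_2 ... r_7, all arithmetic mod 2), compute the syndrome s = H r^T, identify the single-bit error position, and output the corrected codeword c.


s = (0, 1, 0)^T, error position = 2, corrected codeword c = 0010110

Compute s = H r^T mod 2 one row at a time:
  s_1 = 0 + 1 + 1 + 0 = 2 ≡ 0 (mod 2).
  s_2 = 1 + 1 + 1 + 0 = 3 ≡ 1 (mod 2).
  s_3 = 0 + 1 + 1 + 0 = 2 ≡ 0 (mod 2).
s = (0, 1, 0)^T — this equals column 2 of H (binary 010), so error is at position 2.
Correct: flip bit 2 of r = 0110110 to get c = 0010110.


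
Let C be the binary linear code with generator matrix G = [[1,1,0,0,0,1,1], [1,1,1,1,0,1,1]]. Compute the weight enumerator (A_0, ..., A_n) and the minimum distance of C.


Weight distribution: A_0 = 1, A_2 = 1, A_4 = 1, A_6 = 1. Minimum distance d = 2.

Enumerate all 2^2 = 4 messages m ∈ F_2^2.
For each, compute codeword c = mG in F_2^7, then tally its weight.
  m = 00 → c = 0000000, weight = 0.
  m = 10 → c = 1100011, weight = 4.
  m = 01 → c = 1111011, weight = 6.
  m = 11 → c = 0011000, weight = 2.
Tally weights:
  weight 0: 1 codewords.
  weight 2: 1 codewords.
  weight 4: 1 codewords.
  weight 6: 1 codewords.
Minimum distance d = smallest w > 0 with A_w > 0 = 2.
Sanity: Σ A_w = 4 = 2^2 = 4 ✓.


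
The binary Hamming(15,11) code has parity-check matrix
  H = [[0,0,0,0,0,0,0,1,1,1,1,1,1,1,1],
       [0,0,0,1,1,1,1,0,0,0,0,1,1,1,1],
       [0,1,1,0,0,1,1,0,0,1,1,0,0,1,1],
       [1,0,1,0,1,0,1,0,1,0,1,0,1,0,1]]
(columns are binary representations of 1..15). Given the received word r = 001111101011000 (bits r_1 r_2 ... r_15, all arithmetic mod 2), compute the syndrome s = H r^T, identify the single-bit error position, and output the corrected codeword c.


s = (1, 1, 0, 1)^T, error position = 13, corrected codeword c = 001111101011100

Compute s = H r^T mod 2 one row at a time:
  s_1 = 0 + 1 + 0 + 1 + 1 + 0 + 0 + 0 = 3 ≡ 1 (mod 2).
  s_2 = 1 + 1 + 1 + 1 + 1 + 0 + 0 + 0 = 5 ≡ 1 (mod 2).
  s_3 = 0 + 1 + 1 + 1 + 0 + 1 + 0 + 0 = 4 ≡ 0 (mod 2).
  s_4 = 0 + 1 + 1 + 1 + 1 + 1 + 0 + 0 = 5 ≡ 1 (mod 2).
s = (1, 1, 0, 1)^T — this equals column 13 of H (binary 1101), so error is at position 13.
Correct: flip bit 13 of r = 001111101011000 to get c = 001111101011100.


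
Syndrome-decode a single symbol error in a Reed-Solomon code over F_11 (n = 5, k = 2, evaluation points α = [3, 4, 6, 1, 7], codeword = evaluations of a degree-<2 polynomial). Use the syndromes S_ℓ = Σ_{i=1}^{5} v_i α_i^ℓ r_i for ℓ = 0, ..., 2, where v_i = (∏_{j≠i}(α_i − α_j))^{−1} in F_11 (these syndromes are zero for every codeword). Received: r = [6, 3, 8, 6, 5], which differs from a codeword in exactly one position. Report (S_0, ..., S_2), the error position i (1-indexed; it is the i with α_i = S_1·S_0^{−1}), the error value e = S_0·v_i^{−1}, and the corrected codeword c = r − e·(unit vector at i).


S = (4, 4, 4), error at position 4, error magnitude e = 5, c = [6, 3, 8, 1, 5].

Step 1: column multipliers v_i = (∏_{j≠i}(α_i − α_j))^{−1} mod 11.
  i = 1 (α = 3): (3−4)(3−6)(3−1)(3−7) = (−1)·(−3)·2·(−4) = −24 ≡ 9, so v_1 = 9^{−1} = 5 (mod 11).
  i = 2 (α = 4): (4−3)(4−6)(4−1)(4−7) = 1·(−2)·3·(−3) = 18 ≡ 7, so v_2 = 7^{−1} = 8 (mod 11).
  i = 3 (α = 6): (6−3)(6−4)(6−1)(6−7) = 3·2·5·(−1) = −30 ≡ 3, so v_3 = 3^{−1} = 4 (mod 11).
  i = 4 (α = 1): (1−3)(1−4)(1−6)(1−7) = (−2)·(−3)·(−5)·(−6) = 180 ≡ 4, so v_4 = 4^{−1} = 3 (mod 11).
  i = 5 (α = 7): (7−3)(7−4)(7−6)(7−1) = 4·3·1·6 = 72 ≡ 6, so v_5 = 6^{−1} = 2 (mod 11).
  v = [5, 8, 4, 3, 2].
Step 2: syndromes of r = [6, 3, 8, 6, 5] (all sums mod 11).
  S_0 = Σ v_i r_i = 5·6 + 8·3 + 4·8 + 3·6 + 2·5 = 114 ≡ 4.
  S_1 = Σ v_i α_i r_i = 5·3·6 + 8·4·3 + 4·6·8 + 3·1·6 + 2·7·5 = 466 ≡ 4.
  α_i^2 mod 11 = [9, 5, 3, 1, 5].
  S_2 = Σ v_i α_i^2 r_i = 5·9·6 + 8·5·3 + 4·3·8 + 3·1·6 + 2·5·5 = 554 ≡ 4.
  S = (4, 4, 4) ≠ 0, so r is not a codeword (an error is present).
Step 3: locate the error. For a single error e at position i, S_ℓ = v_i·e·α_i^ℓ, so α_err = S_1/S_0.
  S_0^{−1} = 4^{−1} = 3 (mod 11), so α_err = 4·3 = 12 ≡ 1 = α_4. Error position i = 4.
  Consistency check: S_2/S_1 = 4·3 = 12 ≡ 1 = α_err ✓ (single-error assumption holds).
Step 4: error magnitude e = S_0/v_4 = S_0·∏_{j≠4}(α_4 − α_j) = 4·4 = 16 ≡ 5 (mod 11).
Step 5: correct position 4: c_4 = r_4 − e = 6 − 5 ≡ 1 (mod 11). Hence c = [6, 3, 8, 1, 5].
  Check: interpolating c through the α_i gives m(x) = 4 + 8·x (degree < 2) with m(α_i) = c_i for every i, so c is indeed a codeword.


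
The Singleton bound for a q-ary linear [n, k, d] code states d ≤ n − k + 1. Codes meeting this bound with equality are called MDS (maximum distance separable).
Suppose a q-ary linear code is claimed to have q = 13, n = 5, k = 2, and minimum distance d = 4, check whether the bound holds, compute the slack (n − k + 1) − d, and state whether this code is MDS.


Singleton RHS = n − k + 1 = 4, slack = 0, bound satisfied, MDS.

Singleton bound: d ≤ n − k + 1.
Here n = 5, k = 2, so n − k + 1 = 4.
Given d = 4, check d ≤ 4: YES.
Slack = (n − k + 1) − d = 0.
The code is MDS (slack = 0).
Description: the claimed parameters are [5, 2, 4]_13; such a code would be MDS (meets Singleton bound).


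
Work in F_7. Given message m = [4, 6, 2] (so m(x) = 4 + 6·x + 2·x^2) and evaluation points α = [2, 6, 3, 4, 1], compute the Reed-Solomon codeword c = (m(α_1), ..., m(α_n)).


c = [3, 0, 5, 4, 5]

Message polynomial: m(x) = 4 + 6·x + 2·x^2 (mod 7).
For each evaluation point α_i, compute m(α_i) mod 7:
  α_1 = 2: Horner steps 2 → 3 → 3, so m(2) = 3.
  α_2 = 6: Horner steps 2 → 4 → 0, so m(6) = 0.
  α_3 = 3: Horner steps 2 → 5 → 5, so m(3) = 5.
  α_4 = 4: Horner steps 2 → 0 → 4, so m(4) = 4.
  α_5 = 1: Horner steps 2 → 1 → 5, so m(1) = 5.
Codeword c = [3, 0, 5, 4, 5] ∈ F_7^5.


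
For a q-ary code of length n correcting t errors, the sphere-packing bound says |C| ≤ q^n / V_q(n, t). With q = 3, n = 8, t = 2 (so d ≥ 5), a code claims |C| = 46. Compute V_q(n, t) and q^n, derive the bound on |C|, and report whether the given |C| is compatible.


V_q(n, t) = 129, q^n = 6561, Hamming bound = 50, |C| = 46 ≤ bound (satisfied).

Step 1: Compute V_q(n, t) = Σ_{j=0}^2 C(n, j) (q−1)^j.
  j = 0: C(8,0)·(2)^0 = 1·1 = 1.
  j = 1: C(8,1)·(2)^1 = 8·2 = 16.
  j = 2: C(8,2)·(2)^2 = 28·4 = 112.
  V_q(n, t) = 1 + 16 + 112 = 129.
Step 2: q^n = 3^8 = 6561.
Step 3: Hamming bound ⌊q^n / V_q(n,t)⌋ = ⌊6561/129⌋ = 50.
Step 4: Compare |C| = 46 to 50: satisfied.
The claimed |C| lies below the Hamming bound.


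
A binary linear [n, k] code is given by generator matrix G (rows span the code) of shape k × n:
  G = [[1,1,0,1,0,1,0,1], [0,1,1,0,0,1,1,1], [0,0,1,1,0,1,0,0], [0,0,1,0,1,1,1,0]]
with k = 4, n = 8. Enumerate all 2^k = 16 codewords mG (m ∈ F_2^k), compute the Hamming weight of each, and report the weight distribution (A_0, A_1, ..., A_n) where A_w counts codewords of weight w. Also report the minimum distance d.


Weight distribution: A_0 = 1, A_3 = 5, A_4 = 5, A_5 = 2, A_6 = 2, A_7 = 1. Minimum distance d = 3.

Enumerate all 2^4 = 16 messages m ∈ F_2^4.
For each, compute codeword c = mG in F_2^8, then tally its weight.
  m = 0000 → c = 00000000, weight = 0.
  m = 1000 → c = 11010101, weight = 5.
  m = 0100 → c = 01100111, weight = 5.
  m = 1100 → c = 10110010, weight = 4.
  m = 0010 → c = 00110100, weight = 3.
  m = 1010 → c = 11100001, weight = 4.
  m = 0110 → c = 01010011, weight = 4.
  m = 1110 → c = 10000110, weight = 3.
  m = 0001 → c = 00101110, weight = 4.
  m = 1001 → c = 11111011, weight = 7.
  m = 0101 → c = 01001001, weight = 3.
  m = 1101 → c = 10011100, weight = 4.
  m = 0011 → c = 00011010, weight = 3.
  m = 1011 → c = 11001111, weight = 6.
  m = 0111 → c = 01111101, weight = 6.
  m = 1111 → c = 10101000, weight = 3.
Tally weights:
  weight 0: 1 codewords.
  weight 3: 5 codewords.
  weight 4: 5 codewords.
  weight 5: 2 codewords.
  weight 6: 2 codewords.
  weight 7: 1 codewords.
Minimum distance d = smallest w > 0 with A_w > 0 = 3.
Sanity: Σ A_w = 16 = 2^4 = 16 ✓.


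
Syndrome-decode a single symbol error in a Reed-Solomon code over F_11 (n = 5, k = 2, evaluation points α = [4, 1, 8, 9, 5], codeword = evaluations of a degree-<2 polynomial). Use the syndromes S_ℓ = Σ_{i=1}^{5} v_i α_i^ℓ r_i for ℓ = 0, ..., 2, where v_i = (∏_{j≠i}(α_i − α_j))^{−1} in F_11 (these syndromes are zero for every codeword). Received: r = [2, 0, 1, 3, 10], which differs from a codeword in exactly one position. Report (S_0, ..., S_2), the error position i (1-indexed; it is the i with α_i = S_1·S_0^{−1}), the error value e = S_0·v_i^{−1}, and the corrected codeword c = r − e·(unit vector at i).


S = (10, 2, 7), error at position 4, error magnitude e = 5, c = [2, 0, 1, 9, 10].

Step 1: column multipliers v_i = (∏_{j≠i}(α_i − α_j))^{−1} mod 11.
  i = 1 (α = 4): (4−1)(4−8)(4−9)(4−5) = 3·(−4)·(−5)·(−1) = −60 ≡ 6, so v_1 = 6^{−1} = 2 (mod 11).
  i = 2 (α = 1): (1−4)(1−8)(1−9)(1−5) = (−3)·(−7)·(−8)·(−4) = 672 ≡ 1, so v_2 = 1^{−1} = 1 (mod 11).
  i = 3 (α = 8): (8−4)(8−1)(8−9)(8−5) = 4·7·(−1)·3 = −84 ≡ 4, so v_3 = 4^{−1} = 3 (mod 11).
  i = 4 (α = 9): (9−4)(9−1)(9−8)(9−5) = 5·8·1·4 = 160 ≡ 6, so v_4 = 6^{−1} = 2 (mod 11).
  i = 5 (α = 5): (5−4)(5−1)(5−8)(5−9) = 1·4·(−3)·(−4) = 48 ≡ 4, so v_5 = 4^{−1} = 3 (mod 11).
  v = [2, 1, 3, 2, 3].
Step 2: syndromes of r = [2, 0, 1, 3, 10] (all sums mod 11).
  S_0 = Σ v_i r_i = 2·2 + 1·0 + 3·1 + 2·3 + 3·10 = 43 ≡ 10.
  S_1 = Σ v_i α_i r_i = 2·4·2 + 1·1·0 + 3·8·1 + 2·9·3 + 3·5·10 = 244 ≡ 2.
  α_i^2 mod 11 = [5, 1, 9, 4, 3].
  S_2 = Σ v_i α_i^2 r_i = 2·5·2 + 1·1·0 + 3·9·1 + 2·4·3 + 3·3·10 = 161 ≡ 7.
  S = (10, 2, 7) ≠ 0, so r is not a codeword (an error is present).
Step 3: locate the error. For a single error e at position i, S_ℓ = v_i·e·α_i^ℓ, so α_err = S_1/S_0.
  S_0^{−1} = 10^{−1} = 10 (mod 11), so α_err = 2·10 = 20 ≡ 9 = α_4. Error position i = 4.
  Consistency check: S_2/S_1 = 7·6 = 42 ≡ 9 = α_err ✓ (single-error assumption holds).
Step 4: error magnitude e = S_0/v_4 = S_0·∏_{j≠4}(α_4 − α_j) = 10·6 = 60 ≡ 5 (mod 11).
Step 5: correct position 4: c_4 = r_4 − e = 3 − 5 ≡ 9 (mod 11). Hence c = [2, 0, 1, 9, 10].
  Check: interpolating c through the α_i gives m(x) = 3 + 8·x (degree < 2) with m(α_i) = c_i for every i, so c is indeed a codeword.


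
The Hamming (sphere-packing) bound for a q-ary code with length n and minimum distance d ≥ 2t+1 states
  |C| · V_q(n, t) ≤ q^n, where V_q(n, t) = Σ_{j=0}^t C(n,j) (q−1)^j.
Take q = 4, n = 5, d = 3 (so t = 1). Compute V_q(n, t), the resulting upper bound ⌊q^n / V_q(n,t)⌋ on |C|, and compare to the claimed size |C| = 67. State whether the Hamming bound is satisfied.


V_q(n, t) = 16, q^n = 1024, Hamming bound = 64, |C| = 67 > bound (violated).

Step 1: Compute V_q(n, t) = Σ_{j=0}^1 C(n, j) (q−1)^j.
  j = 0: C(5,0)·(3)^0 = 1·1 = 1.
  j = 1: C(5,1)·(3)^1 = 5·3 = 15.
  V_q(n, t) = 1 + 15 = 16.
Step 2: q^n = 4^5 = 1024.
Step 3: Hamming bound ⌊q^n / V_q(n,t)⌋ = ⌊1024/16⌋ = 64.
Step 4: Compare |C| = 67 to 64: violated.
The claimed |C| lies above the Hamming bound, so no 4-ary code of length 5 with d ≥ 3 can have 67 codewords.


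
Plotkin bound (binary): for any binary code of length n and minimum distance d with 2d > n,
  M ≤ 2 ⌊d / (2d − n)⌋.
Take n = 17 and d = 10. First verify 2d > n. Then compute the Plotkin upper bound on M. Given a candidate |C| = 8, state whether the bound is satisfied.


Plotkin bound M ≤ 6; given |C| = 8 > bound (violated).

Check applicability: 2d = 20, n = 17.
2d − n = 3 > 0, so Plotkin applies.
Compute d/(2d−n) = 10/3 ≈ 3.3333.
⌊d/(2d−n)⌋ = 3.
Plotkin bound: M ≤ 2·3 = 6.
Given |C| = 8, check: VIOLATED.
This |C| is above the Plotkin bound, so no binary code with n = 17, d = 10 and 8 codewords exists.
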